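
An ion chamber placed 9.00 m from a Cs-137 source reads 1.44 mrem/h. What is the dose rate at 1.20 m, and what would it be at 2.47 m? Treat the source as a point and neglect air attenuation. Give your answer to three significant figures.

Intensity scales as (d₁/d₂)², so
At 1.20 m: (9.00/1.20)² = 56.25, so 1.44 × 56.25 = 81.00 mrem/h
At 2.47 m: (1.20/2.47)² = 0.2360, so 81.00 × 0.2360 = 19.12 mrem/h.

81.0 mrem/h; 19.1 mrem/h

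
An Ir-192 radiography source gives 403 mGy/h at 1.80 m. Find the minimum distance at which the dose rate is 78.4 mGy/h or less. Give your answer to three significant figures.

Since intensity falls as 1/r², d₂ = d₁·√(I₁/I₂).
I₁/I₂ = 403/78.4 = 5.140, so d₂ = 1.80 × √5.140 = 4.081 m.

4.08 m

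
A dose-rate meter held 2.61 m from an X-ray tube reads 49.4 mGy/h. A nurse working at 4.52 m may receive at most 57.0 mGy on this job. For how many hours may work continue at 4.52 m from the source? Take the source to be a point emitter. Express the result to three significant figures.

3.46 h

By the inverse-square law, rate at 4.52 m:
49.4 × (2.61/4.52)² = 49.4 × 0.3334 = 16.47 mGy/h.
Stay time = 57.0 mGy ÷ 16.47 mGy/h = 3.461 h.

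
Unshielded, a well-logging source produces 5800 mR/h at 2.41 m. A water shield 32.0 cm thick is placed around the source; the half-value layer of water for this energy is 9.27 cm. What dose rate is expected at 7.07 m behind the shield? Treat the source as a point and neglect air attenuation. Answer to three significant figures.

Distance alone: (2.41/7.07)² = 0.1162, so 5800 × 0.1162 = 674.0 mR/h.
Shield: 32.0/9.27 = 3.452 half-value layers → attenuation 2^(−3.452) = 0.09138.
Combined: 674.0 × 0.09138 = 61.59 mR/h.

61.6 mR/h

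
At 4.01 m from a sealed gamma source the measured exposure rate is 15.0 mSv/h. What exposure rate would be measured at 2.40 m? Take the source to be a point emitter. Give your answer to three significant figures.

Applying the 1/r² law, scaling from 4.01 m to 2.40 m:
15.0 × (4.01/2.40)² = 15.0 × 2.792 = 41.88 mSv/h.

41.9 mSv/h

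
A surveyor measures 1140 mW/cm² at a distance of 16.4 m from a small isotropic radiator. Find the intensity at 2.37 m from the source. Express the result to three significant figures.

54600 mW/cm²

By the inverse-square law, the rate at 2.37 m is
1140 × (16.4/2.37)² = 1140 × 47.88 = 54580 mW/cm².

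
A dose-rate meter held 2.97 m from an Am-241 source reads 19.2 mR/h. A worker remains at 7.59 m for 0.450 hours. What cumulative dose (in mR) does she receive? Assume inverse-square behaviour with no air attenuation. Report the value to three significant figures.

1.32 mR

By the inverse-square law, rate at 7.59 m:
19.2 × (2.97/7.59)² = 19.2 × 0.1531 = 2.940 mR/h.
Dose = rate × time = 2.940 mR/h × 0.4500 h = 1.323 mR.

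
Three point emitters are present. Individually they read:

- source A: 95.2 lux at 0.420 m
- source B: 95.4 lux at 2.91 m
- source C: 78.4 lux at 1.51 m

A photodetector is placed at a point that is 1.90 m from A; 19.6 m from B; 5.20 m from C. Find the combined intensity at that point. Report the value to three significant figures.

13.4 lux

Each source contributes Iᵢ·(dᵢ/rᵢ)²; contributions add.
A: 95.2 × (0.420/1.90)² = 4.652 lux
B: 95.4 × (2.91/19.6)² = 2.103 lux
C: 78.4 × (1.51/5.20)² = 6.611 lux
Total = 4.652 + 2.103 + 6.611 = 13.37 lux.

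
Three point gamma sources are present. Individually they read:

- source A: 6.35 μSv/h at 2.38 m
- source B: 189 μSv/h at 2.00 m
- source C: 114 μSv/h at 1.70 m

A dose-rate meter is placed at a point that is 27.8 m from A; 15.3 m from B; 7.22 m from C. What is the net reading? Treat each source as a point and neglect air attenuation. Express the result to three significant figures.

By superposition, sum each source's inverse-square contribution:
A: 6.35 × (2.38/27.8)² = 0.04654 μSv/h
B: 189 × (2.00/15.3)² = 3.230 μSv/h
C: 114 × (1.70/7.22)² = 6.320 μSv/h
Total = 0.04654 + 3.230 + 6.320 = 9.597 μSv/h.

9.60 μSv/h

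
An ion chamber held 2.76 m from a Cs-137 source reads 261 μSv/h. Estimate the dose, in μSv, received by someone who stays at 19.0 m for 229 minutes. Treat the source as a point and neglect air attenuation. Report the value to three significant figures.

21.0 μSv

Using I₁d₁² = I₂d₂², rate at 19.0 m:
261 × (2.76/19.0)² = 261 × 0.02110 = 5.507 μSv/h.
Dose = rate × time = 5.507 μSv/h × 3.817 h = 21.02 μSv.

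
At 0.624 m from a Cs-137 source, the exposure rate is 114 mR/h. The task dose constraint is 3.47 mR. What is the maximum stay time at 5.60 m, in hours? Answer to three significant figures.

2.45 h

Intensity scales as (d₁/d₂)², so rate at 5.60 m:
114 × (0.624/5.60)² = 114 × 0.01242 = 1.416 mR/h.
Stay time = 3.47 mR ÷ 1.416 mR/h = 2.451 h.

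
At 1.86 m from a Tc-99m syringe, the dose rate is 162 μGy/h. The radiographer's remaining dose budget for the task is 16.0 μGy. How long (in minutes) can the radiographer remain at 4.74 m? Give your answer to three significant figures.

38.5 min

Applying the 1/r² law, rate at 4.74 m:
(1.86/4.74)² = 0.1540, so 162 × 0.1540 = 24.95 μGy/h.
Stay time = 16.0 μGy ÷ 24.95 μGy/h = 0.6413 h = 38.48 min.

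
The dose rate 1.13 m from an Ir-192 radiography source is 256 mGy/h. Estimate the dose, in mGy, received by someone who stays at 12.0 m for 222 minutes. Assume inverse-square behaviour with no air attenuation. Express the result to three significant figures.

By the inverse-square law, rate at 12.0 m:
256 × (1.13/12.0)² = 256 × 0.008867 = 2.270 mGy/h.
Dose = rate × time = 2.270 mGy/h × 3.700 h = 8.399 mGy.

8.40 mGy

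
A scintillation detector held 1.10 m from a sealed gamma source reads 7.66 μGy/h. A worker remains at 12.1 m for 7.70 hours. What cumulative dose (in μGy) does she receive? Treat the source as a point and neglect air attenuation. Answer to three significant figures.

Intensity scales as (d₁/d₂)², so rate at 12.1 m:
(1.10/12.1)² = 0.008264, so 7.66 × 0.008264 = 0.06330 μGy/h.
Dose = rate × time = 0.06330 μGy/h × 7.700 h = 0.4874 μGy.

0.487 μGy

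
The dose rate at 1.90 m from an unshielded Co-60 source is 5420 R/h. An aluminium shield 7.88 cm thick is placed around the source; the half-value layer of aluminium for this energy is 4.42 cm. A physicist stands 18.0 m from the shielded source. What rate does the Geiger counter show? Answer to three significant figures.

17.6 R/h

Distance alone: (1.90/18.0)² = 0.01114, so 5420 × 0.01114 = 60.38 R/h.
Shield: 7.88/4.42 = 1.783 half-value layers → attenuation 2^(−1.783) = 0.2906.
Combined: 60.38 × 0.2906 = 17.55 R/h.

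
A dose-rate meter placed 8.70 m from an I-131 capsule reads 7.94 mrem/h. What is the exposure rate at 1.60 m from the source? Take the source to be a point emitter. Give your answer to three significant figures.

Applying the 1/r² law, scaling from 8.70 m to 1.60 m:
7.94 × (8.70/1.60)² = 7.94 × 29.57 = 234.8 mrem/h.

235 mrem/h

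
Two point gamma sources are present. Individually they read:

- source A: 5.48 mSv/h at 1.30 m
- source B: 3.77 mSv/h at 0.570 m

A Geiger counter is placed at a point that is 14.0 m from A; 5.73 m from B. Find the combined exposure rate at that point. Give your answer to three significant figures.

0.0846 mSv/h

By superposition, sum each source's inverse-square contribution:
A: 5.48 × (1.30/14.0)² = 0.04725 mSv/h
B: 3.77 × (0.570/5.73)² = 0.03731 mSv/h
Total = 0.04725 + 0.03731 = 0.08456 mSv/h.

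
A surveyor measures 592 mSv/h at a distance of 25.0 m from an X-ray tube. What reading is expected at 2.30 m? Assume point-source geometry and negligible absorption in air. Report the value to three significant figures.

69900 mSv/h

Using I₁d₁² = I₂d₂², the rate at 2.30 m is
592 × (25.0/2.30)² = 592 × 118.1 = 69920 mSv/h.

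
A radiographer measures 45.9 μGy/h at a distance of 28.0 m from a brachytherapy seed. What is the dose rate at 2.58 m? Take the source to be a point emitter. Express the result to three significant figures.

5410 μGy/h

Applying the 1/r² law, the rate at 2.58 m is
45.9 × (28.0/2.58)² = 45.9 × 117.8 = 5407 μGy/h.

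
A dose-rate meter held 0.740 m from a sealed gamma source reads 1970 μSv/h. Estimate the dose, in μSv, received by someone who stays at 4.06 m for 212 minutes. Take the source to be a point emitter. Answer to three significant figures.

231 μSv

By the inverse-square law, rate at 4.06 m:
1970 × (0.740/4.06)² = 1970 × 0.03322 = 65.44 μSv/h.
Dose = rate × time = 65.44 μSv/h × 3.533 h = 231.2 μSv.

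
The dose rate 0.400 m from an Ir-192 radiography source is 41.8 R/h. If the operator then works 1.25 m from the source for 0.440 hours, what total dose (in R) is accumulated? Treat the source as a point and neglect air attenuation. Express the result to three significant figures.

1.88 R

Applying the 1/r² law, rate at 1.25 m:
41.8 × (0.400/1.25)² = 41.8 × 0.1024 = 4.280 R/h.
Dose = rate × time = 4.280 R/h × 0.4400 h = 1.883 R.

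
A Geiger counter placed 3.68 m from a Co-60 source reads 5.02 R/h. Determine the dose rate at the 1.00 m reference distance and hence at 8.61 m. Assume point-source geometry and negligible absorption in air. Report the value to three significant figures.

Applying the 1/r² law,
At 1.00 m: 5.02 × (3.68/1.00)² = 5.02 × 13.54 = 67.97 R/h
At 8.61 m: (1.00/8.61)² = 0.01349, so 67.97 × 0.01349 = 0.9169 R/h.

68.0 R/h; 0.917 R/h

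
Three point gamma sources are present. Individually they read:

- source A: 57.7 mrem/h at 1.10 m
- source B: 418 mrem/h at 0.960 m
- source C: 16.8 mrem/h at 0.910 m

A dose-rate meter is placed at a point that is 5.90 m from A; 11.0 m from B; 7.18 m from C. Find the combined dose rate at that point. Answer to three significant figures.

5.46 mrem/h

Each source contributes Iᵢ·(dᵢ/rᵢ)²; contributions add.
A: 57.7 × (1.10/5.90)² = 2.006 mrem/h
B: 418 × (0.960/11.0)² = 3.184 mrem/h
C: 16.8 × (0.910/7.18)² = 0.2699 mrem/h
Total = 2.006 + 3.184 + 0.2699 = 5.460 mrem/h.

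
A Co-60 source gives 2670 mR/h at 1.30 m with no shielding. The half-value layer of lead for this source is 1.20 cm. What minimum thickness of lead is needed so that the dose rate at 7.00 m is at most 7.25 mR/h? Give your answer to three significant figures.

4.40 cm

At 7.00 m, distance alone gives (1.30/7.00)² = 0.03449, so 2670 × 0.03449 = 92.09 mR/h.
Further attenuation needed: 92.09/7.25 = 12.70.
n = log₂(12.70) = 3.667 half-value layers.
Thickness = 3.667 × 1.20 cm = 4.400 cm.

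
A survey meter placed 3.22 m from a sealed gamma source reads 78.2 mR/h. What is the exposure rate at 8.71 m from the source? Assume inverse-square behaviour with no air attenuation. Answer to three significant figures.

10.7 mR/h

By the inverse-square law, scaling from 3.22 m to 8.71 m:
(3.22/8.71)² = 0.1367, so 78.2 × 0.1367 = 10.69 mR/h.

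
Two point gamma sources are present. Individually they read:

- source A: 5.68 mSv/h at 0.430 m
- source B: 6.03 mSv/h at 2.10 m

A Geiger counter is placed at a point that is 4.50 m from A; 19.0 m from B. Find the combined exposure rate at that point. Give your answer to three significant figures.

0.126 mSv/h

By superposition, sum each source's inverse-square contribution:
A: 5.68 × (0.430/4.50)² = 0.05186 mSv/h
B: 6.03 × (2.10/19.0)² = 0.07366 mSv/h
Total = 0.05186 + 0.07366 = 0.1255 mSv/h.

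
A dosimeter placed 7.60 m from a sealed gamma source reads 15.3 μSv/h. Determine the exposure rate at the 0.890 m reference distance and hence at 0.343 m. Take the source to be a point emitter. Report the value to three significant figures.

Since intensity falls as 1/r²,
At 0.890 m: (7.60/0.890)² = 72.92, so 15.3 × 72.92 = 1116 μSv/h
At 0.343 m: 1116 × (0.890/0.343)² = 1116 × 6.733 = 7514 μSv/h.

1120 μSv/h; 7510 μSv/h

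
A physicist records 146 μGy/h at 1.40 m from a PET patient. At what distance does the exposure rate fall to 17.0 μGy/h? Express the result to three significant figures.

By the inverse-square law, d₂ = d₁·√(I₁/I₂).
I₁/I₂ = 146/17.0 = 8.588, so d₂ = 1.40 × √8.588 = 4.103 m.

4.10 m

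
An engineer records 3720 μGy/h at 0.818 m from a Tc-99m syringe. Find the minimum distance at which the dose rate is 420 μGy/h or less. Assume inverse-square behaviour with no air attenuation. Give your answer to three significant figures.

Applying the 1/r² law, d₂ = d₁·√(I₁/I₂).
I₁/I₂ = 3720/420 = 8.857, so d₂ = 0.818 × √8.857 = 2.434 m.

2.43 m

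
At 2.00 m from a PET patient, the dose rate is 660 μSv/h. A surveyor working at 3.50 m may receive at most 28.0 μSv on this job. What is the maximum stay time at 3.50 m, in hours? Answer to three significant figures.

Applying the 1/r² law, rate at 3.50 m:
(2.00/3.50)² = 0.3265, so 660 × 0.3265 = 215.5 μSv/h.
Stay time = 28.0 μSv ÷ 215.5 μSv/h = 0.1299 h.

0.130 h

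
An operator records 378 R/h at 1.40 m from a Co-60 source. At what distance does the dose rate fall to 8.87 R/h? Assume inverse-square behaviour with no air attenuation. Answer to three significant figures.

Applying the 1/r² law, d₂ = d₁·√(I₁/I₂).
I₁/I₂ = 378/8.87 = 42.62, so d₂ = 1.40 × √42.62 = 9.140 m.

9.14 m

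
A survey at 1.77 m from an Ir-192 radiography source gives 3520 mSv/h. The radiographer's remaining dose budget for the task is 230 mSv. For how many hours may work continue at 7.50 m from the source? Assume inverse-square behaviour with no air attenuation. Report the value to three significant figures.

1.17 h

Since intensity falls as 1/r², rate at 7.50 m:
(1.77/7.50)² = 0.05570, so 3520 × 0.05570 = 196.1 mSv/h.
Stay time = 230 mSv ÷ 196.1 mSv/h = 1.173 h.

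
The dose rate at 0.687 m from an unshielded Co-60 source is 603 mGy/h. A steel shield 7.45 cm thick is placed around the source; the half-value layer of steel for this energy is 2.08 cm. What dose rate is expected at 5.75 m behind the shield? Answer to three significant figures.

Distance alone: (0.687/5.75)² = 0.01428, so 603 × 0.01428 = 8.611 mGy/h.
Shield: 7.45/2.08 = 3.582 half-value layers → attenuation 2^(−3.582) = 0.08350.
Combined: 8.611 × 0.08350 = 0.7190 mGy/h.

0.719 mGy/h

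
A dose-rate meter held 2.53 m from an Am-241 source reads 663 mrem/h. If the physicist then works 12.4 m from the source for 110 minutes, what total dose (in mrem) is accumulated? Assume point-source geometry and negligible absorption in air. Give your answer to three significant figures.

50.6 mrem

By the inverse-square law, rate at 12.4 m:
663 × (2.53/12.4)² = 663 × 0.04163 = 27.60 mrem/h.
Dose = rate × time = 27.60 mrem/h × 1.833 h = 50.59 mrem.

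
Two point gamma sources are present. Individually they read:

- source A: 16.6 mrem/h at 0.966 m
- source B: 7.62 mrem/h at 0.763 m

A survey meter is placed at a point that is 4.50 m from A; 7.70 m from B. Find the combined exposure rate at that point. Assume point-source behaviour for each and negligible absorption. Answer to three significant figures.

0.840 mrem/h

Each source contributes Iᵢ·(dᵢ/rᵢ)²; contributions add.
A: 16.6 × (0.966/4.50)² = 0.7650 mrem/h
B: 7.62 × (0.763/7.70)² = 0.07482 mrem/h
Total = 0.7650 + 0.07482 = 0.8398 mrem/h.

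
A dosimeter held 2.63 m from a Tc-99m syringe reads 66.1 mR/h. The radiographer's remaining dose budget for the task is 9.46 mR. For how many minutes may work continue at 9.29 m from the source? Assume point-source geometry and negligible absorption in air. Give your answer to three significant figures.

By the inverse-square law, rate at 9.29 m:
(2.63/9.29)² = 0.08015, so 66.1 × 0.08015 = 5.298 mR/h.
Stay time = 9.46 mR ÷ 5.298 mR/h = 1.786 h = 107.2 min.

107 min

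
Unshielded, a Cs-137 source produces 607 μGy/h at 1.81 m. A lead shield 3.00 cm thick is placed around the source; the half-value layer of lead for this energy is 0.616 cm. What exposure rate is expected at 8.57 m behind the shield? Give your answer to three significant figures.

Distance alone: (1.81/8.57)² = 0.04461, so 607 × 0.04461 = 27.08 μGy/h.
Shield: 3.00/0.616 = 4.870 half-value layers → attenuation 2^(−4.870) = 0.03420.
Combined: 27.08 × 0.03420 = 0.9261 μGy/h.

0.926 μGy/h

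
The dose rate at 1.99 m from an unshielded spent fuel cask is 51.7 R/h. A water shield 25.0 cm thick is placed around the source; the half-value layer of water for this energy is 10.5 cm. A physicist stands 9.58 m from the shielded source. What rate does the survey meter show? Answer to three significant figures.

0.428 R/h

Distance alone: (1.99/9.58)² = 0.04315, so 51.7 × 0.04315 = 2.231 R/h.
Shield: 25.0/10.5 = 2.381 half-value layers → attenuation 2^(−2.381) = 0.1920.
Combined: 2.231 × 0.1920 = 0.4284 R/h.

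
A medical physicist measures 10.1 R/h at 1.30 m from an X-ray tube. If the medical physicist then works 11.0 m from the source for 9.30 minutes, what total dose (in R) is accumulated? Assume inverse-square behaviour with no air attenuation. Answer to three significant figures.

0.0219 R

Using I₁d₁² = I₂d₂², rate at 11.0 m:
10.1 × (1.30/11.0)² = 10.1 × 0.01397 = 0.1411 R/h.
Dose = rate × time = 0.1411 R/h × 0.1550 h = 0.02187 R.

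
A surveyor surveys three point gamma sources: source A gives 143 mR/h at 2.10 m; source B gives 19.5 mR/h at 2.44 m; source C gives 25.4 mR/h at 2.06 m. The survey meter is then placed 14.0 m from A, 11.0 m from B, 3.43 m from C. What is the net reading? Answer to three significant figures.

Each source contributes Iᵢ·(dᵢ/rᵢ)²; contributions add.
A: 143 × (2.10/14.0)² = 3.217 mR/h
B: 19.5 × (2.44/11.0)² = 0.9595 mR/h
C: 25.4 × (2.06/3.43)² = 9.162 mR/h
Total = 3.217 + 0.9595 + 9.162 = 13.34 mR/h.

13.3 mR/h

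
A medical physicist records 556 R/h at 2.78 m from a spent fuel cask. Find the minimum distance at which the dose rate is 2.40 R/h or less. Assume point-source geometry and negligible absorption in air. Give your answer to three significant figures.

Since intensity falls as 1/r², d₂ = d₁·√(I₁/I₂).
I₁/I₂ = 556/2.40 = 231.7, so d₂ = 2.78 × √231.7 = 42.32 m.

42.3 m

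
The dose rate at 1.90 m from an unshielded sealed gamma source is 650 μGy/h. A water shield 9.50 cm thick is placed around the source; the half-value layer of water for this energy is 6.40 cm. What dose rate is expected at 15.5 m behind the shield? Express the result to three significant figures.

3.49 μGy/h

Distance alone: 650 × (1.90/15.5)² = 650 × 0.01503 = 9.770 μGy/h.
Shield: 9.50/6.40 = 1.484 half-value layers → attenuation 2^(−1.484) = 0.3575.
Combined: 9.770 × 0.3575 = 3.493 μGy/h.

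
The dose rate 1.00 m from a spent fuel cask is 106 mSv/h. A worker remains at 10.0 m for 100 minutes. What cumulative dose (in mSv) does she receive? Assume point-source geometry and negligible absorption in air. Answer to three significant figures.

Using I₁d₁² = I₂d₂², rate at 10.0 m:
106 × (1.00/10.0)² = 106 × 0.01000 = 1.060 mSv/h.
Dose = rate × time = 1.060 mSv/h × 1.667 h = 1.767 mSv.

1.77 mSv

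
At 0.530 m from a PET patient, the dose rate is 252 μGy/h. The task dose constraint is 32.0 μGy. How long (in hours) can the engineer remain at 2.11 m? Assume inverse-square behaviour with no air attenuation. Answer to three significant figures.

Intensity scales as (d₁/d₂)², so rate at 2.11 m:
(0.530/2.11)² = 0.06309, so 252 × 0.06309 = 15.90 μGy/h.
Stay time = 32.0 μGy ÷ 15.90 μGy/h = 2.013 h.

2.01 h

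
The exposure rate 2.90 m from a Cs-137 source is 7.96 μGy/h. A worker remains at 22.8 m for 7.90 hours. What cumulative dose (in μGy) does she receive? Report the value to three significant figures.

Intensity scales as (d₁/d₂)², so rate at 22.8 m:
(2.90/22.8)² = 0.01618, so 7.96 × 0.01618 = 0.1288 μGy/h.
Dose = rate × time = 0.1288 μGy/h × 7.900 h = 1.018 μGy.

1.02 μGy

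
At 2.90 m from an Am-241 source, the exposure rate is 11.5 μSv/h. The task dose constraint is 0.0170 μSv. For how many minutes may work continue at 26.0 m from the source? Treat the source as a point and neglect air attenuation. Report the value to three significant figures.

7.13 min

Using I₁d₁² = I₂d₂², rate at 26.0 m:
(2.90/26.0)² = 0.01244, so 11.5 × 0.01244 = 0.1431 μSv/h.
Stay time = 0.0170 μSv ÷ 0.1431 μSv/h = 0.1188 h = 7.128 min.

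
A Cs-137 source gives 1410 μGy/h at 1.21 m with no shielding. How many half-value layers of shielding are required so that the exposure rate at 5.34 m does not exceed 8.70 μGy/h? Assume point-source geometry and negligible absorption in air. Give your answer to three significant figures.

At 5.34 m, distance alone gives 1410 × (1.21/5.34)² = 1410 × 0.05134 = 72.39 μGy/h.
Further attenuation needed: 72.39/8.70 = 8.321.
n = log₂(8.321) = 3.057 half-value layers.

3.06 half-value layers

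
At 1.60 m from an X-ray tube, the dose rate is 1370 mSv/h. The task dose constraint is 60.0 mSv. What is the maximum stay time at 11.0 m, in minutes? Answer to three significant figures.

Applying the 1/r² law, rate at 11.0 m:
1370 × (1.60/11.0)² = 1370 × 0.02116 = 28.99 mSv/h.
Stay time = 60.0 mSv ÷ 28.99 mSv/h = 2.070 h = 124.2 min.

124 min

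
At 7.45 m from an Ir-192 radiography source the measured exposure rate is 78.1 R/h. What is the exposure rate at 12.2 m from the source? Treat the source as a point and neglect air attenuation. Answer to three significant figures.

By the inverse-square law, scaling from 7.45 m to 12.2 m:
78.1 × (7.45/12.2)² = 78.1 × 0.3729 = 29.12 R/h.

29.1 R/h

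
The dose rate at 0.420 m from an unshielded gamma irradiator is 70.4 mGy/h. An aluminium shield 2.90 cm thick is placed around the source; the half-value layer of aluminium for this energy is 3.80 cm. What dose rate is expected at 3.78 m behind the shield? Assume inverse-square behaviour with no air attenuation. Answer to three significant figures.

Distance alone: (0.420/3.78)² = 0.01235, so 70.4 × 0.01235 = 0.8694 mGy/h.
Shield: 2.90/3.80 = 0.7632 half-value layers → attenuation 2^(−0.7632) = 0.5892.
Combined: 0.8694 × 0.5892 = 0.5123 mGy/h.

0.512 mGy/h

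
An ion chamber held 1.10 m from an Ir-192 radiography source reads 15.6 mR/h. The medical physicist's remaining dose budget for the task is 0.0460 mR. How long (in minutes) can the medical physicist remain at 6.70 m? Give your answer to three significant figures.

Intensity scales as (d₁/d₂)², so rate at 6.70 m:
15.6 × (1.10/6.70)² = 15.6 × 0.02695 = 0.4204 mR/h.
Stay time = 0.0460 mR ÷ 0.4204 mR/h = 0.1094 h = 6.564 min.

6.56 min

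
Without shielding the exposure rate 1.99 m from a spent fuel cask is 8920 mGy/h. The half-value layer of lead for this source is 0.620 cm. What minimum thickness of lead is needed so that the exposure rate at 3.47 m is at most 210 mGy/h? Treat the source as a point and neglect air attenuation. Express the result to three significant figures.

At 3.47 m, distance alone gives 8920 × (1.99/3.47)² = 8920 × 0.3289 = 2934 mGy/h.
Further attenuation needed: 2934/210 = 13.97.
n = log₂(13.97) = 3.804 half-value layers.
Thickness = 3.804 × 0.620 cm = 2.358 cm.

2.36 cm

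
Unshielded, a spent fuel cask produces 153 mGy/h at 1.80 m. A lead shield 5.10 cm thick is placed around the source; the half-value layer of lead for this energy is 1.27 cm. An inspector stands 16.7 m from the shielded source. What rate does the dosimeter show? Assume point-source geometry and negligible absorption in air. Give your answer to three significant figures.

0.110 mGy/h

Distance alone: 153 × (1.80/16.7)² = 153 × 0.01162 = 1.778 mGy/h.
Shield: 5.10/1.27 = 4.016 half-value layers → attenuation 2^(−4.016) = 0.06181.
Combined: 1.778 × 0.06181 = 0.1099 mGy/h.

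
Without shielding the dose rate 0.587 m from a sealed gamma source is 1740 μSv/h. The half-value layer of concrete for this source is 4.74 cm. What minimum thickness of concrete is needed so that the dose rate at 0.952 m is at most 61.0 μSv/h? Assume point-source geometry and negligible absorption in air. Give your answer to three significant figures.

16.3 cm

At 0.952 m, distance alone gives (0.587/0.952)² = 0.3802, so 1740 × 0.3802 = 661.5 μSv/h.
Further attenuation needed: 661.5/61.0 = 10.84.
n = log₂(10.84) = 3.438 half-value layers.
Thickness = 3.438 × 4.74 cm = 16.30 cm.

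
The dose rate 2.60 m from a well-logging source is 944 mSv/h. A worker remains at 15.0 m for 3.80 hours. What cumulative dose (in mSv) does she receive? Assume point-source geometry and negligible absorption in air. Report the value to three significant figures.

Since intensity falls as 1/r², rate at 15.0 m:
(2.60/15.0)² = 0.03004, so 944 × 0.03004 = 28.36 mSv/h.
Dose = rate × time = 28.36 mSv/h × 3.800 h = 107.8 mSv.

108 mSv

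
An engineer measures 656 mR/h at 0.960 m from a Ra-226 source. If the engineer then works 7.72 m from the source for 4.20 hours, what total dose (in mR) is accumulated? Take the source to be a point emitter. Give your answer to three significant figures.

Using I₁d₁² = I₂d₂², rate at 7.72 m:
(0.960/7.72)² = 0.01546, so 656 × 0.01546 = 10.14 mR/h.
Dose = rate × time = 10.14 mR/h × 4.200 h = 42.59 mR.

42.6 mR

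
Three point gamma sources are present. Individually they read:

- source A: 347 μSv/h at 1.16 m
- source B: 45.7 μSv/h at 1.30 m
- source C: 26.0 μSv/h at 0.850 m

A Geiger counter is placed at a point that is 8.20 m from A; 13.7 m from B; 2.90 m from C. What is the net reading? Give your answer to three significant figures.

9.59 μSv/h

Each source contributes Iᵢ·(dᵢ/rᵢ)²; contributions add.
A: 347 × (1.16/8.20)² = 6.944 μSv/h
B: 45.7 × (1.30/13.7)² = 0.4115 μSv/h
C: 26.0 × (0.850/2.90)² = 2.234 μSv/h
Total = 6.944 + 0.4115 + 2.234 = 9.589 μSv/h.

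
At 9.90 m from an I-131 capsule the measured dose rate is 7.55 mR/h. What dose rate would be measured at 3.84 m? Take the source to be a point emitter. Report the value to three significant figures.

50.2 mR/h

Applying the 1/r² law, scaling from 9.90 m to 3.84 m:
(9.90/3.84)² = 6.647, so 7.55 × 6.647 = 50.18 mR/h.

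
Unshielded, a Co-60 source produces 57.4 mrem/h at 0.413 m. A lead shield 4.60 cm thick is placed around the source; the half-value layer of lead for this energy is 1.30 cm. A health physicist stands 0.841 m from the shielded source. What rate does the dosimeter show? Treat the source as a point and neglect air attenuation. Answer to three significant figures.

1.19 mrem/h

Distance alone: 57.4 × (0.413/0.841)² = 57.4 × 0.2412 = 13.84 mrem/h.
Shield: 4.60/1.30 = 3.538 half-value layers → attenuation 2^(−3.538) = 0.08609.
Combined: 13.84 × 0.08609 = 1.191 mrem/h.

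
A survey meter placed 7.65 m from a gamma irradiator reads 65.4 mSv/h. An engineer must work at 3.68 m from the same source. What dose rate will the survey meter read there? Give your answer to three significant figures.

Using I₁d₁² = I₂d₂², scaling from 7.65 m to 3.68 m:
(7.65/3.68)² = 4.321, so 65.4 × 4.321 = 282.6 mSv/h.

283 mSv/h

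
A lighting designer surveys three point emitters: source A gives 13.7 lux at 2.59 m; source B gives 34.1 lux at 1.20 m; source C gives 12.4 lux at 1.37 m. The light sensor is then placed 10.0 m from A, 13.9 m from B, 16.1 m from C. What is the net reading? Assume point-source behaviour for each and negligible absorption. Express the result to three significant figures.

By superposition, sum each source's inverse-square contribution:
A: 13.7 × (2.59/10.0)² = 0.9190 lux
B: 34.1 × (1.20/13.9)² = 0.2541 lux
C: 12.4 × (1.37/16.1)² = 0.08979 lux
Total = 0.9190 + 0.2541 + 0.08979 = 1.263 lux.

1.26 lux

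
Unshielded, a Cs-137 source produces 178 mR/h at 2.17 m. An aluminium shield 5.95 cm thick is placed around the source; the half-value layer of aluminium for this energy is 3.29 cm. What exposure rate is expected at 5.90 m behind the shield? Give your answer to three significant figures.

6.87 mR/h

Distance alone: (2.17/5.90)² = 0.1353, so 178 × 0.1353 = 24.08 mR/h.
Shield: 5.95/3.29 = 1.809 half-value layers → attenuation 2^(−1.809) = 0.2854.
Combined: 24.08 × 0.2854 = 6.872 mR/h.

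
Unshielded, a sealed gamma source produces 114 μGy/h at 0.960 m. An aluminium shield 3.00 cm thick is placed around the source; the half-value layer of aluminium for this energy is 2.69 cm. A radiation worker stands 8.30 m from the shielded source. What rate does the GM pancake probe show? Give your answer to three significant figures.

0.704 μGy/h

Distance alone: 114 × (0.960/8.30)² = 114 × 0.01338 = 1.525 μGy/h.
Shield: 3.00/2.69 = 1.115 half-value layers → attenuation 2^(−1.115) = 0.4617.
Combined: 1.525 × 0.4617 = 0.7041 μGy/h.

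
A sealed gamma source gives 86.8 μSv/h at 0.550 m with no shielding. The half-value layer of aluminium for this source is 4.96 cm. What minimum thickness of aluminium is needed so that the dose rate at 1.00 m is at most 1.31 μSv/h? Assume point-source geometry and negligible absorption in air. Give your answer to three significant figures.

21.5 cm

At 1.00 m, distance alone gives 86.8 × (0.550/1.00)² = 86.8 × 0.3025 = 26.26 μSv/h.
Further attenuation needed: 26.26/1.31 = 20.05.
n = log₂(20.05) = 4.326 half-value layers.
Thickness = 4.326 × 4.96 cm = 21.46 cm.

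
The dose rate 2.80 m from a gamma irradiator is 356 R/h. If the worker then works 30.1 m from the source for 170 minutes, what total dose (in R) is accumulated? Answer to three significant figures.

8.73 R

Intensity scales as (d₁/d₂)², so rate at 30.1 m:
356 × (2.80/30.1)² = 356 × 0.008653 = 3.080 R/h.
Dose = rate × time = 3.080 R/h × 2.833 h = 8.726 R.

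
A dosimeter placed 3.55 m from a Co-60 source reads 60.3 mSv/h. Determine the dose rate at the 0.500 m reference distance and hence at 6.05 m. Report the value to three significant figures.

3040 mSv/h; 20.8 mSv/h

Applying the 1/r² law,
At 0.500 m: (3.55/0.500)² = 50.41, so 60.3 × 50.41 = 3040 mSv/h
At 6.05 m: (0.500/6.05)² = 0.006830, so 3040 × 0.006830 = 20.76 mSv/h.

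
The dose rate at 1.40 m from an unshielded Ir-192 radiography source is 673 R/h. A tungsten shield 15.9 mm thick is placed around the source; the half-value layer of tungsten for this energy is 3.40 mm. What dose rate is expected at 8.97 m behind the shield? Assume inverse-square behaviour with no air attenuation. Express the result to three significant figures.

0.641 R/h

Distance alone: 673 × (1.40/8.97)² = 673 × 0.02436 = 16.39 R/h.
Shield: 15.9/3.40 = 4.676 half-value layers → attenuation 2^(−4.676) = 0.03912.
Combined: 16.39 × 0.03912 = 0.6412 R/h.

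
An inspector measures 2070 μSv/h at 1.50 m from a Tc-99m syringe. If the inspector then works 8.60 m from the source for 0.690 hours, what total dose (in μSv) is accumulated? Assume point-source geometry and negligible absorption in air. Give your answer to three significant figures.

Since intensity falls as 1/r², rate at 8.60 m:
2070 × (1.50/8.60)² = 2070 × 0.03042 = 62.97 μSv/h.
Dose = rate × time = 62.97 μSv/h × 0.6900 h = 43.45 μSv.

43.5 μSv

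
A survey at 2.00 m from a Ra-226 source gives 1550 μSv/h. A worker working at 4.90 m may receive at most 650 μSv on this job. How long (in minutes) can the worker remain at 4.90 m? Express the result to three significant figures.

151 min

Applying the 1/r² law, rate at 4.90 m:
1550 × (2.00/4.90)² = 1550 × 0.1666 = 258.2 μSv/h.
Stay time = 650 μSv ÷ 258.2 μSv/h = 2.517 h = 151.0 min.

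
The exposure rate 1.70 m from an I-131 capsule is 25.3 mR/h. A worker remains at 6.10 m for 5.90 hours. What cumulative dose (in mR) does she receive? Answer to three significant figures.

11.6 mR

By the inverse-square law, rate at 6.10 m:
(1.70/6.10)² = 0.07767, so 25.3 × 0.07767 = 1.965 mR/h.
Dose = rate × time = 1.965 mR/h × 5.900 h = 11.59 mR.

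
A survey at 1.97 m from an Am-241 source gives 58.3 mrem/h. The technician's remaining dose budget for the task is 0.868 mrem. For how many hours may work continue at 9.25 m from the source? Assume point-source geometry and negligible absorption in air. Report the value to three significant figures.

0.328 h

Since intensity falls as 1/r², rate at 9.25 m:
58.3 × (1.97/9.25)² = 58.3 × 0.04536 = 2.644 mrem/h.
Stay time = 0.868 mrem ÷ 2.644 mrem/h = 0.3283 h.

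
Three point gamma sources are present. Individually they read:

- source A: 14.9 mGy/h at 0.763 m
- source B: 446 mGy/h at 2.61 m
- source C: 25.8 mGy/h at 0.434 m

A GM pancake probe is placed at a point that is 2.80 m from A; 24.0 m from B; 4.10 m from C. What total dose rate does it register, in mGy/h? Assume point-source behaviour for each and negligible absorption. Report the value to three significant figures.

6.67 mGy/h

By superposition, sum each source's inverse-square contribution:
A: 14.9 × (0.763/2.80)² = 1.106 mGy/h
B: 446 × (2.61/24.0)² = 5.275 mGy/h
C: 25.8 × (0.434/4.10)² = 0.2891 mGy/h
Total = 1.106 + 5.275 + 0.2891 = 6.670 mGy/h.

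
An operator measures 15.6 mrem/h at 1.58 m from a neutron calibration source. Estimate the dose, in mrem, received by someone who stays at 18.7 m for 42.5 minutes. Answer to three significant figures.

By the inverse-square law, rate at 18.7 m:
(1.58/18.7)² = 0.007139, so 15.6 × 0.007139 = 0.1114 mrem/h.
Dose = rate × time = 0.1114 mrem/h × 0.7083 h = 0.07890 mrem.

0.0789 mrem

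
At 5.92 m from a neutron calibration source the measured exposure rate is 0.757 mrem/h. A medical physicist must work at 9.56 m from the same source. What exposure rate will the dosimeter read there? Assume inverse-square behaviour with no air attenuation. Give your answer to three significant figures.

Using I₁d₁² = I₂d₂², scaling from 5.92 m to 9.56 m:
0.757 × (5.92/9.56)² = 0.757 × 0.3835 = 0.2903 mrem/h.

0.290 mrem/h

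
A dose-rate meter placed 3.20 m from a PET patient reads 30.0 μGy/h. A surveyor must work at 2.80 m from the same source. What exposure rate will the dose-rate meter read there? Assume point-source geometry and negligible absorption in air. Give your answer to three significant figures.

Since intensity falls as 1/r², scaling from 3.20 m to 2.80 m:
(3.20/2.80)² = 1.306, so 30.0 × 1.306 = 39.18 μGy/h.

39.2 μGy/h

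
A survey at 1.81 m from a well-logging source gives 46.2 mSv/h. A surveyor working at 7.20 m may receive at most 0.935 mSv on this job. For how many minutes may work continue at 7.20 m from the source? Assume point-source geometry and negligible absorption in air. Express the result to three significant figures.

Intensity scales as (d₁/d₂)², so rate at 7.20 m:
46.2 × (1.81/7.20)² = 46.2 × 0.06320 = 2.920 mSv/h.
Stay time = 0.935 mSv ÷ 2.920 mSv/h = 0.3202 h = 19.21 min.

19.2 min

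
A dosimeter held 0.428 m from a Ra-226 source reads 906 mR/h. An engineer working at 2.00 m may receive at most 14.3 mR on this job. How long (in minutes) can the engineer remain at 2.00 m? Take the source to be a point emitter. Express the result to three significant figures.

20.7 min

Using I₁d₁² = I₂d₂², rate at 2.00 m:
906 × (0.428/2.00)² = 906 × 0.04580 = 41.49 mR/h.
Stay time = 14.3 mR ÷ 41.49 mR/h = 0.3447 h = 20.68 min.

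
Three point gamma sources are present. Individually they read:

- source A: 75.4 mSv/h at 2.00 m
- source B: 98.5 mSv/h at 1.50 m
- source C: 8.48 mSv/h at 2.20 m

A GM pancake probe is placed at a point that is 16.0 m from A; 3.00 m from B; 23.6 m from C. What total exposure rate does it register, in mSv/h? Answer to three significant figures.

By superposition, sum each source's inverse-square contribution:
A: 75.4 × (2.00/16.0)² = 1.178 mSv/h
B: 98.5 × (1.50/3.00)² = 24.62 mSv/h
C: 8.48 × (2.20/23.6)² = 0.07369 mSv/h
Total = 1.178 + 24.62 + 0.07369 = 25.87 mSv/h.

25.9 mSv/h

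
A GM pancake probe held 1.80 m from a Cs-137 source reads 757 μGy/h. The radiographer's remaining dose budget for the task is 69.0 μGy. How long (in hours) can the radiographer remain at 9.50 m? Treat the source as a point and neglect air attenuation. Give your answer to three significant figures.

2.54 h

Using I₁d₁² = I₂d₂², rate at 9.50 m:
(1.80/9.50)² = 0.03590, so 757 × 0.03590 = 27.18 μGy/h.
Stay time = 69.0 μGy ÷ 27.18 μGy/h = 2.539 h.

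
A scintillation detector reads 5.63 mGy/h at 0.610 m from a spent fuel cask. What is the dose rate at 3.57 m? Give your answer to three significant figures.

By the inverse-square law, the rate at 3.57 m is
(0.610/3.57)² = 0.02920, so 5.63 × 0.02920 = 0.1644 mGy/h.

0.164 mGy/h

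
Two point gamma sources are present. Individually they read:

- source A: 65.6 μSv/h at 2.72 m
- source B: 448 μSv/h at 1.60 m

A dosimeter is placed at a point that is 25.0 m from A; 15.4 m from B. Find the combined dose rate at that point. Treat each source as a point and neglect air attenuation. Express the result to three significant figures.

5.61 μSv/h

By superposition, sum each source's inverse-square contribution:
A: 65.6 × (2.72/25.0)² = 0.7765 μSv/h
B: 448 × (1.60/15.4)² = 4.836 μSv/h
Total = 0.7765 + 4.836 = 5.613 μSv/h.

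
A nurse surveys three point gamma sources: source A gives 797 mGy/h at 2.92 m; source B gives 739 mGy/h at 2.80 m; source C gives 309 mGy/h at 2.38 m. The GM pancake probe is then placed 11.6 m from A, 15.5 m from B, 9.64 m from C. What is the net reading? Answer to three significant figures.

93.5 mGy/h

By superposition, sum each source's inverse-square contribution:
A: 797 × (2.92/11.6)² = 50.50 mGy/h
B: 739 × (2.80/15.5)² = 24.12 mGy/h
C: 309 × (2.38/9.64)² = 18.83 mGy/h
Total = 50.50 + 24.12 + 18.83 = 93.45 mGy/h.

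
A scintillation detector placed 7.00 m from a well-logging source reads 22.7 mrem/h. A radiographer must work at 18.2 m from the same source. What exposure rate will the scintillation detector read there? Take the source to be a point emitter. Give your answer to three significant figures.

3.36 mrem/h

By the inverse-square law, scaling from 7.00 m to 18.2 m:
22.7 × (7.00/18.2)² = 22.7 × 0.1479 = 3.357 mrem/h.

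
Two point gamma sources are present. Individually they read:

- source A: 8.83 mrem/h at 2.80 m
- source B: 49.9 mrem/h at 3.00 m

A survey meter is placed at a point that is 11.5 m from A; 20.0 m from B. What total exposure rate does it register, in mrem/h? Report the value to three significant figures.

Each source contributes Iᵢ·(dᵢ/rᵢ)²; contributions add.
A: 8.83 × (2.80/11.5)² = 0.5235 mrem/h
B: 49.9 × (3.00/20.0)² = 1.123 mrem/h
Total = 0.5235 + 1.123 = 1.647 mrem/h.

1.65 mrem/h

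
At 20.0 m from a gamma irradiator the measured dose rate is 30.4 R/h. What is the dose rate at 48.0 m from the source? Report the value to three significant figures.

5.28 R/h

Intensity scales as (d₁/d₂)², so scaling from 20.0 m to 48.0 m:
30.4 × (20.0/48.0)² = 30.4 × 0.1736 = 5.277 R/h.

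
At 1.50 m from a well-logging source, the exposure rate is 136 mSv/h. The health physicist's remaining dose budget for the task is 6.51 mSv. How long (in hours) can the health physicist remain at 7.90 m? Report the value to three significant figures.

Intensity scales as (d₁/d₂)², so rate at 7.90 m:
(1.50/7.90)² = 0.03605, so 136 × 0.03605 = 4.903 mSv/h.
Stay time = 6.51 mSv ÷ 4.903 mSv/h = 1.328 h.

1.33 h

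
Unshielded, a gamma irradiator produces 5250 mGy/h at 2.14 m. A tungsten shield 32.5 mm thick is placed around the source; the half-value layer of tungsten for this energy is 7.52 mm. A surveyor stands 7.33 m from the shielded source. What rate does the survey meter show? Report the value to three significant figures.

Distance alone: (2.14/7.33)² = 0.08524, so 5250 × 0.08524 = 447.5 mGy/h.
Shield: 32.5/7.52 = 4.322 half-value layers → attenuation 2^(−4.322) = 0.05000.
Combined: 447.5 × 0.05000 = 22.38 mGy/h.

22.4 mGy/h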